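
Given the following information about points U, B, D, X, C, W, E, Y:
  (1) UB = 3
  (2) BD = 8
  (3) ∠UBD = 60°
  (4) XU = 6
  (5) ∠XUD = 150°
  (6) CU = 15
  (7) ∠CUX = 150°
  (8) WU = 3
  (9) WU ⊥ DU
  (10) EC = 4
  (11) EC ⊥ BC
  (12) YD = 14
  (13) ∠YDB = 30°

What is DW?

Step 1: By the law of cosines on triangle UBD: UD² = 3² + 8² − 2·3·8·cos(60°) = 49, so UD = 7.
Step 2: By the law of cosines on triangle DUW: DW² = 7² + 3² − 2·7·3·cos(90°) = 58, so DW = √58.

Therefore, the length of DW = √58.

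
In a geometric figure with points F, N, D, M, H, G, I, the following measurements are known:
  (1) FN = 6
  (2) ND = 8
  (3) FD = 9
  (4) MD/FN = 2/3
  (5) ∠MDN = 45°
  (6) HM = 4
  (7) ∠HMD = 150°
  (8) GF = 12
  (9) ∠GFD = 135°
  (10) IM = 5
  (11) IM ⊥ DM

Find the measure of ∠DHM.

From the given relations: MD = 2/3·FN = 2/3·6 = 4.
Step 1: By the law of cosines on triangle HMD: HD² = 4² + 4² − 2·4·4·cos(150°) = 59.71, so HD ≈ 7.73.
Step 2: By the inverse law of cosines on triangle DHM: cos(∠DHM) = (7.73² + 4² − 4²) / (2·7.73·4) = 59.71/61.82 = 0.9659, so ∠DHM = 15°.

Therefore, the measure of angle ∠DHM = 15°.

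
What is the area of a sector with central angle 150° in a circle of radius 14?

Sector area = πr² × θ/360
= π × 14² × 5/12
= π × 196 × 5/12
= 245*pi/3

245*pi/3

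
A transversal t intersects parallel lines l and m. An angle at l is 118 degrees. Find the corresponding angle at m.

Corresponding angles are equal: 118 degrees.

118 degrees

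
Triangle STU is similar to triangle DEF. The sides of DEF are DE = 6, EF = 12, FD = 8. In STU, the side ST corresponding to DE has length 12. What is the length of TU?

k = 12/6 = 2. TU = 2 * 12 = 24.

24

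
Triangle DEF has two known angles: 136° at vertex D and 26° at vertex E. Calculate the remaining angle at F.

The interior angles sum to 180°: angle F = 180 - 136 - 26 = 18°.
The triangle is obtuse (angles 136°, 26°, 18°).

18 degrees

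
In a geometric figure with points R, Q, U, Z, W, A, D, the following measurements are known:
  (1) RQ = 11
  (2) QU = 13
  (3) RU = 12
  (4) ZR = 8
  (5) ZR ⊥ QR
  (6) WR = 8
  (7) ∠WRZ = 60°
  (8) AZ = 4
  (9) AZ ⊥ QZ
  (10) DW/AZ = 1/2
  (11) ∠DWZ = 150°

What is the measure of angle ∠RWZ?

Step 1: By the law of cosines on triangle WRZ: WZ² = 8² + 8² − 2·8·8·cos(60°) = 64, so WZ = 8.
Step 2: By the inverse law of cosines on triangle RWZ: cos(∠RWZ) = (8² + 8² − 8²) / (2·8·8) = 64/128 = 0.5, so ∠RWZ = 60°.

Therefore, the measure of angle ∠RWZ = 60°.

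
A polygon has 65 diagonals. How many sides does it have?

Using d = n(n - 3)/2, we solve 65 = n(n - 3)/2.
So n(n - 3) = 130.
Testing n = 13: 13 * 10 = 130 = 130. Correct.
The polygon has 13 sides.

13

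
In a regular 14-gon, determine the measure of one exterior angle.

Each exterior angle of a regular n-gon is 360 / n.
For n = 14: 360 / 14 = 180/7 degrees.

180/7 degrees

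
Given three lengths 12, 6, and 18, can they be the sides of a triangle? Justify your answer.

The longest side is 18. The other two sides sum to 6 + 12 = 18.
Since 18 ≤ 18, the two shorter sides cannot reach around to close the triangle.

No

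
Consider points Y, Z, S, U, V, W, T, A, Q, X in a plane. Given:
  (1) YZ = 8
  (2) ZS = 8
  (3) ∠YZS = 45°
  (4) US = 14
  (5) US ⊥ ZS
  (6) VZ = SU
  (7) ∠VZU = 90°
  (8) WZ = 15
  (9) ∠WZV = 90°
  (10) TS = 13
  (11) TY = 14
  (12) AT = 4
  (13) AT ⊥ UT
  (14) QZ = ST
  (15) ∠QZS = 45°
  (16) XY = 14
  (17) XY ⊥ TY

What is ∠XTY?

Step 1: By the law of cosines on triangle TYX: TX² = 14² + 14² − 2·14·14·cos(90°) = 392, so TX = 14·√2.
Step 2: By the inverse law of cosines on triangle XTY: cos(∠XTY) = ((14·√2)² + 14² − 14²) / (2·14·√2·14) = 392/554.37 = 0.7071, so ∠XTY = 45°.

Therefore, the measure of angle ∠XTY = 45°.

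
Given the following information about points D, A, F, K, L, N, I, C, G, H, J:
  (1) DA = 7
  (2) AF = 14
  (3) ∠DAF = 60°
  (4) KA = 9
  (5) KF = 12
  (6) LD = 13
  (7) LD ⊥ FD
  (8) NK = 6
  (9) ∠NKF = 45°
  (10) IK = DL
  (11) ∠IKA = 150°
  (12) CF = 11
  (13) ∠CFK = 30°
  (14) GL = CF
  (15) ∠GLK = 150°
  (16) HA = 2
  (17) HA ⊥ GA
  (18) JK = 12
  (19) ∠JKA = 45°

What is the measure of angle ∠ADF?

Step 1: By the law of cosines on triangle DAF: DF² = 7² + 14² − 2·7·14·cos(60°) = 147, so DF = 7·√3.
Step 2: By the inverse law of cosines on triangle ADF: cos(∠ADF) = (7² + (7·√3)² − 14²) / (2·7·7·√3) = 0/169.74 = 0, so ∠ADF = 90°.

Therefore, the measure of angle ∠ADF = 90°.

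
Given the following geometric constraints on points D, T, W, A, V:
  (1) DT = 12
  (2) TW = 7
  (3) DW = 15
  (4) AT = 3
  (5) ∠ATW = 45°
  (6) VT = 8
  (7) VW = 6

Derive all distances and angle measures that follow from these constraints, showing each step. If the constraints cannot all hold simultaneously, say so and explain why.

The constraints are consistent.

Step 1: From WT = 7, TA = 3, and ∠WTA = 45°, by the law of cosines:
  WA² = WT² + TA² - 2·WT·TA·cos(45°) = 49 + 9 - 29.7 = 28.3
  WA ≈ 5.32

Step 2: From DT = 12, DW = 15, TW = 7, by the inverse law of cosines:
  cos(∠TDW) = (DT² + DW² - TW²) / (2·DT·DW)
  ∠TDW = 27.27°

Step 3: From TD = 12, TW = 7, DW = 15, by the inverse law of cosines:
  cos(∠DTW) = (TD² + TW² - DW²) / (2·TD·TW)
  ∠DTW = 100.98°

Step 4: From TV = 8, TW = 7, VW = 6, by the inverse law of cosines:
  cos(∠VTW) = (TV² + TW² - VW²) / (2·TV·TW)
  ∠VTW = 46.57°

Step 5: From WD = 15, WT = 7, DT = 12, by the inverse law of cosines:
  cos(∠DWT) = (WD² + WT² - DT²) / (2·WD·WT)
  ∠DWT = 51.75°

Step 6: From WT = 7, WV = 6, TV = 8, by the inverse law of cosines:
  cos(∠TWV) = (WT² + WV² - TV²) / (2·WT·WV)
  ∠TWV = 75.52°

Step 7: From VT = 8, VW = 6, TW = 7, by the inverse law of cosines:
  cos(∠TVW) = (VT² + VW² - TW²) / (2·VT·VW)
  ∠TVW = 57.91°

Step 8: From WA = 5.32, WT = 7, AT = 3, by the inverse law of cosines:
  cos(∠AWT) = (WA² + WT² - AT²) / (2·WA·WT)
  ∠AWT = 23.5°

Step 9: From AT = 3, AW = 5.32, TW = 7, by the inverse law of cosines:
  cos(∠TAW) = (AT² + AW² - TW²) / (2·AT·AW)
  ∠TAW = 111.5°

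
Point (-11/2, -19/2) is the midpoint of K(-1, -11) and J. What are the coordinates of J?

Using the midpoint formula: M = ((x1 + x2)/2, (y1 + y2)/2)
We know M = (-11/2, -19/2) and K = (-1, -11)
For x: -11/2 = (-1 + x2)/2, so x2 = 2*-11/2 - -1 = -10
For y: -19/2 = (-11 + y2)/2, so y2 = 2*-19/2 - -11 = -8
J = (-10, -8)

(-10, -8)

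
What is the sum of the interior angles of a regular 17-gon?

The sum of interior angles of an n-sided polygon is (n - 2) * 180.
For n = 17: (17 - 2) * 180 = 15 * 180 = 2700 degrees.

2700 degrees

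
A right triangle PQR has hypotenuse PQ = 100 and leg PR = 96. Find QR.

By the Pythagorean theorem: QR^2 = PQ^2 - PR^2
QR^2 = 100^2 - 96^2 = 10000 - 9216 = 784
QR = sqrt(784) = 28

28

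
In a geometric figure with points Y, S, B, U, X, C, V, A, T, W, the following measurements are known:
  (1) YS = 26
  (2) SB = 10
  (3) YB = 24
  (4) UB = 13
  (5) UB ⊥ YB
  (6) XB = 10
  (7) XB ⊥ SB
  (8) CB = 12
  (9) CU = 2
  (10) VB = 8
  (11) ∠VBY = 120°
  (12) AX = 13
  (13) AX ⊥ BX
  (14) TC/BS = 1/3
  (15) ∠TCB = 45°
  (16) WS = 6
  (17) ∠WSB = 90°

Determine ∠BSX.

Step 1: By the law of cosines on triangle SBX: SX² = 10² + 10² − 2·10·10·cos(90°) = 200, so SX = 10·√2.
Step 2: By the inverse law of cosines on triangle BSX: cos(∠BSX) = (10² + (10·√2)² − 10²) / (2·10·10·√2) = 200/282.84 = 0.7071, so ∠BSX = 45°.

Therefore, the measure of angle ∠BSX = 45°.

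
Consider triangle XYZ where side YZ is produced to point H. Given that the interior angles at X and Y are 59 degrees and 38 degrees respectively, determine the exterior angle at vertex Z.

By the exterior angle theorem, an exterior angle of a triangle equals the sum of the two remote interior angles.
Exterior angle = angle X + angle Y
Exterior angle = 59 + 38 = 97 degrees

97 degrees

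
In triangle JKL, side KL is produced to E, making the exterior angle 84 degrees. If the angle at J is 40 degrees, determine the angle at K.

By the exterior angle theorem: exterior angle = sum of remote interior angles.
84 = 40 + angle K
angle K = 84 - 40 = 44 degrees

44 degrees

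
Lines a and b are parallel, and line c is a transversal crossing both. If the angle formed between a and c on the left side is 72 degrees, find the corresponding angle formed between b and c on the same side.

When a transversal crosses parallel lines, angles in the same position at each intersection are called corresponding angles.
These are always equal, so the answer is 72 degrees.

72 degrees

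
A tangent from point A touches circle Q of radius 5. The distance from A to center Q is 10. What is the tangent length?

Let T be the point of tangency. Then QT ⊥ AT (radius ⊥ tangent).
In right triangle QTA: QA² = QT² + AT²
10² = 5² + AT²
AT² = 75, AT = 5*sqrt(3)

5*sqrt(3)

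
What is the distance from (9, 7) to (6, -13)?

d = sqrt((6 - 9)^2 + (-13 - 7)^2)
d = sqrt(-3^2 + -20^2)
d = sqrt(9 + 400)
d = sqrt(409)

sqrt(409)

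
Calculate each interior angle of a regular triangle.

Each interior angle of a regular n-gon is (n - 2) * 180 / n.
For n = 3: (3 - 2) * 180 / 3 = 180/3 = 60 degrees.

60 degrees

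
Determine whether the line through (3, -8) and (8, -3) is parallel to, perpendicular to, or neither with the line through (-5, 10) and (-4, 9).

Slope of line 1: m1 = (-3 - -8)/(8 - 3) = 5/5 = 1
Slope of line 2: m2 = (9 - 10)/(-4 - -5) = -1/1 = -1
Two lines are perpendicular when the product of their slopes is -1 (negative reciprocals).
m1 * m2 = (1) * (-1) = -1, confirming perpendicularity.

Perpendicular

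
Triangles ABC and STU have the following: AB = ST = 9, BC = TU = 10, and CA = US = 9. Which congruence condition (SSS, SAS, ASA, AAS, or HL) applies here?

The given information matches SSS: All three pairs of corresponding sides are equal (Side-Side-Side).

SSS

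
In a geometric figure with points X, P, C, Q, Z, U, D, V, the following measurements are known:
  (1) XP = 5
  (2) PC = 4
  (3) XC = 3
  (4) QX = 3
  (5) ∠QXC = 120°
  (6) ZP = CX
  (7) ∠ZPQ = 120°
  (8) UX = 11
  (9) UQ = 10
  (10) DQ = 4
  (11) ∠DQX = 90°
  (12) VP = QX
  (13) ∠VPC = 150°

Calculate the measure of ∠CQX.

Step 1: By the law of cosines on triangle QXC: QC² = 3² + 3² − 2·3·3·cos(120°) = 27, so QC = 3·√3.
Step 2: By the inverse law of cosines on triangle CQX: cos(∠CQX) = ((3·√3)² + 3² − 3²) / (2·3·√3·3) = 27/31.18 = 0.866, so ∠CQX = 30°.

Therefore, the measure of angle ∠CQX = 30°.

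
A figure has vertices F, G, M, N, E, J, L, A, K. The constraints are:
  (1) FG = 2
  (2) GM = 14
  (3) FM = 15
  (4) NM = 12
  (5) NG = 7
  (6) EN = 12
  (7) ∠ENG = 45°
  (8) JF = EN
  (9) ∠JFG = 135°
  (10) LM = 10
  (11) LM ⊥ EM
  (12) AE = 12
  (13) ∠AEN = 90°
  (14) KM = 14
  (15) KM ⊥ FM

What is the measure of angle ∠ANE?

Step 1: By the law of cosines on triangle NEA: NA² = 12² + 12² − 2·12·12·cos(90°) = 288, so NA = 12·√2.
Step 2: By the inverse law of cosines on triangle ANE: cos(∠ANE) = ((12·√2)² + 12² − 12²) / (2·12·√2·12) = 288/407.29 = 0.7071, so ∠ANE = 45°.

Therefore, the measure of angle ∠ANE = 45°.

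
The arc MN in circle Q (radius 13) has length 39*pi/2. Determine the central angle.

The full circumference is 2πr = 26*pi.
The arc is 39*pi/2 / 26*pi = 3/4 of the full circle.
So the central angle = 3/4 × 360° = 270°.

270°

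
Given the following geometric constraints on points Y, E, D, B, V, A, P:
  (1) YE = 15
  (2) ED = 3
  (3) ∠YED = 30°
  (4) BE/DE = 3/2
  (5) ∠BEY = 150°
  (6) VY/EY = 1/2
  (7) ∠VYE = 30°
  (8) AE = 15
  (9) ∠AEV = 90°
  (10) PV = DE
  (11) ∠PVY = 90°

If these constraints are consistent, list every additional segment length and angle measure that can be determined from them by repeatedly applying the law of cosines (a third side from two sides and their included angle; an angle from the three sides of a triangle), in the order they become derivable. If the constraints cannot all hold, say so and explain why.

The constraints are consistent. Derivable facts, in order:
After 1 step:
- EV ≈ 9.29
- YB ≈ 19.03
- YD ≈ 12.49
- YP = 3/2·√29
After 2 steps:
- VA ≈ 17.65
- ∠BYE = 6.79°
- ∠DYE = 6.9°
- ∠EBY = 23.21°
- ∠EDY = 143.1°
- ∠EVY = 126.21°
- ∠PYV = 21.8°
- ∠VEY = 23.79°
- ∠VPY = 68.2°
After 3 steps:
- ∠AVE = 58.22°
- ∠EAV = 31.78°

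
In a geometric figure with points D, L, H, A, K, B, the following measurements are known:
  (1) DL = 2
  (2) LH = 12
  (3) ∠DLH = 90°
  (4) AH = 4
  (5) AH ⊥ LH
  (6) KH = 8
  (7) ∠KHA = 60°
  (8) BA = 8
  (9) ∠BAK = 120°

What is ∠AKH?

Step 1: By the law of cosines on triangle KHA: KA² = 8² + 4² − 2·8·4·cos(60°) = 48, so KA = 4·√3.
Step 2: By the inverse law of cosines on triangle AKH: cos(∠AKH) = ((4·√3)² + 8² − 4²) / (2·4·√3·8) = 96/110.85 = 0.866, so ∠AKH = 30°.

Therefore, the measure of angle ∠AKH = 30°.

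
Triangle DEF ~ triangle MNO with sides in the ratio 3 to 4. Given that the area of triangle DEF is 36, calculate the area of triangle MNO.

The ratio of areas of similar triangles = (side ratio)^2.
Side ratio = 3:4, so area ratio = 9:16.
Area of MNO / Area of DEF = 16/9
Area of MNO = 36 * 16/9 = 64

64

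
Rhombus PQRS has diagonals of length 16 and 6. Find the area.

Area = (16 * 6) / 2 = 96 / 2 = 48

48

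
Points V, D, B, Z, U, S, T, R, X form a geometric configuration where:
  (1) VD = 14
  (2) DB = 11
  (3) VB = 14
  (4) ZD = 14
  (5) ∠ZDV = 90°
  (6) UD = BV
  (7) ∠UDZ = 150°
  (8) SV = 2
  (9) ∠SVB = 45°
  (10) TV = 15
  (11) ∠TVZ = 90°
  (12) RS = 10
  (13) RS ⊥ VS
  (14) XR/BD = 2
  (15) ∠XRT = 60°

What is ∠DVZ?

Step 1: By the law of cosines on triangle VDZ: VZ² = 14² + 14² − 2·14·14·cos(90°) = 392, so VZ = 14·√2.
Step 2: By the inverse law of cosines on triangle DVZ: cos(∠DVZ) = (14² + (14·√2)² − 14²) / (2·14·14·√2) = 392/554.37 = 0.7071, so ∠DVZ = 45°.

Therefore, the measure of angle ∠DVZ = 45°.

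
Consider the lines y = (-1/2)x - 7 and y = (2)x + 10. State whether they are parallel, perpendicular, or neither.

Slope of line 1: m1 = -1/2
Slope of line 2: m2 = 2
m1 * m2 = (-1/2) * (2) = -1 = -1, so the lines are perpendicular.

Perpendicular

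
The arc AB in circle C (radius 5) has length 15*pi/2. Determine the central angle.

θ = 360 × 15*pi/2 / (2π × 5) = 270° (rearranging arc length formula).

270°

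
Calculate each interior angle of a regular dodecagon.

Each interior angle of a regular n-gon is (n - 2) * 180 / n.
For n = 12: (12 - 2) * 180 / 12 = 1800/12 = 150 degrees.

150 degrees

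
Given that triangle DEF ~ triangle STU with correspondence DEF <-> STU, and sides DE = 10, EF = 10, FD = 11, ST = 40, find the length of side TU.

k = 40/10 = 4. TU = 4 * 10 = 40.

40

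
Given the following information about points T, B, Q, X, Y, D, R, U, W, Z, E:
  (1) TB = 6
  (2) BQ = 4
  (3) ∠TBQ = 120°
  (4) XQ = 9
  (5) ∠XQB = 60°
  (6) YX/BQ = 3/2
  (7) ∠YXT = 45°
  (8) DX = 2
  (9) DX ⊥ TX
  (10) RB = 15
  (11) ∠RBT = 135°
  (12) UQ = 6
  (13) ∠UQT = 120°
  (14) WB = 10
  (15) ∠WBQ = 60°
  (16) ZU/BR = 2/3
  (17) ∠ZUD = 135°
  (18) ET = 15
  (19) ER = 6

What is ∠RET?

Step 1: By the law of cosines on triangle RBT: RT² = 15² + 6² − 2·15·6·cos(135°) = 388.28, so RT ≈ 19.7.
Step 2: By the inverse law of cosines on triangle RET: cos(∠RET) = (6² + 15² − 19.7²) / (2·6·15) = -127.28/180 = -0.7071, so ∠RET = 135°.

Therefore, the measure of angle ∠RET = 135°.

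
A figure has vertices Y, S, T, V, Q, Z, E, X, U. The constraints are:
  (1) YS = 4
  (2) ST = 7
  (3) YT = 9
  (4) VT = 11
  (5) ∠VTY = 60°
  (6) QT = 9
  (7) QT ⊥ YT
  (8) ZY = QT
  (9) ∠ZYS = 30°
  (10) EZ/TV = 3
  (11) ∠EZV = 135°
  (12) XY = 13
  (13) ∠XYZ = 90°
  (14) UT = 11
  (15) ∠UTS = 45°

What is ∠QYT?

Step 1: By the law of cosines on triangle YTQ: YQ² = 9² + 9² − 2·9·9·cos(90°) = 162, so YQ = 9·√2.
Step 2: By the inverse law of cosines on triangle QYT: cos(∠QYT) = ((9·√2)² + 9² − 9²) / (2·9·√2·9) = 162/229.1 = 0.7071, so ∠QYT = 45°.

Therefore, the measure of angle ∠QYT = 45°.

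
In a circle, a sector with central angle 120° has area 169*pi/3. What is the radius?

The sector covers 120°/360° = 1/3 of the full circle.
Full circle area = 169*pi/3 / 1/3 = 169*pi.
Since full area = πr², we get r² = 169*pi/π = 169, so r = 13.

13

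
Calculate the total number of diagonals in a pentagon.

Each of the 5 vertices connects to 2 non-adjacent vertices via diagonals.
Total connections = 5 × 2 = 10, but each diagonal is counted twice.
Number of diagonals = 10 / 2 = 5.

5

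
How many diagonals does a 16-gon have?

Total line segments between 16 vertices = C(16,2) = 120.
Subtract the 16 sides: 120 - 16 = 104 diagonals.

104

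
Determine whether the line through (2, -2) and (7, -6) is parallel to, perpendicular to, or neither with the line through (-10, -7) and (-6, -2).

Slope of line 1: m1 = (-6 - -2)/(7 - 2) = -4/5 = -4/5
Slope of line 2: m2 = (-2 - -7)/(-6 - -10) = 5/4 = 5/4
m1 * m2 = (-4/5) * (5/4) = -1 = -1, so the lines are perpendicular.

Perpendicular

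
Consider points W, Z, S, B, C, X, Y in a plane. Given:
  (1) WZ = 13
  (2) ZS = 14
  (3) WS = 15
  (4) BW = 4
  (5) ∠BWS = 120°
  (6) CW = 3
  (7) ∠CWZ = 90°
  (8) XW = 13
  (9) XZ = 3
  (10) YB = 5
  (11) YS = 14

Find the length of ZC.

Step 1: By the law of cosines on triangle ZWC: ZC² = 13² + 3² − 2·13·3·cos(90°) = 178, so ZC = √178.

Therefore, the length of ZC = √178.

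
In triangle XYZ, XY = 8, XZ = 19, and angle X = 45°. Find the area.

When two sides and the included angle are known, the area formula is (1/2)ab sin(C).
The height from one side to the opposite vertex is 19 sin(45°) = 19*sqrt(2)/2.
Area = (1/2) * 8 * 19*sqrt(2)/2 = 38*sqrt(2).

38*sqrt(2)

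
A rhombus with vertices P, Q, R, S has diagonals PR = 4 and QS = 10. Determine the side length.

Half-diagonals are 2 and 5. side = sqrt(2^2 + 5^2) = sqrt(29)

sqrt(29)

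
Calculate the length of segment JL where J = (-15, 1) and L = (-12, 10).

The horizontal distance is |-12 - -15| = 3 and the vertical distance is |10 - 1| = 9.
By the Pythagorean theorem, d = sqrt(3^2 + 9^2) = sqrt(90) = 3*sqrt(10).

3*sqrt(10)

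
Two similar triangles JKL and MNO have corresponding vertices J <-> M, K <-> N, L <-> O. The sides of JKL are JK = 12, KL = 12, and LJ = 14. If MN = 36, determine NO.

Similar triangles have proportional sides. Setting up the proportion:
MN / JK = NO / KL
36 / 12 = NO / 12
NO = 12 * 36 / 12 = 36.

36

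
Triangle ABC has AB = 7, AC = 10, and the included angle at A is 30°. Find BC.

By the law of cosines: BC^2 = AB^2 + AC^2 - 2*AB*AC*cos(A)
BC^2 = 7^2 + 10^2 - 2*7*10*cos(30°)
BC^2 = 49 + 100 - 140*(sqrt(3)/2)
BC^2 = 149 - 70*sqrt(3)
BC = sqrt(149 - 70*sqrt(3))

sqrt(149 - 70*sqrt(3))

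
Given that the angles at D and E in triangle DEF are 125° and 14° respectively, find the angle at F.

By the triangle angle sum property, the three interior angles of any triangle add up to 180°.
We know angle D = 125° and angle E = 14°, so their sum is 139°.
Therefore angle F = 180° - 139° = 41°.

41 degrees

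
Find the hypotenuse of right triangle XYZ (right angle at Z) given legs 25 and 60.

XY = sqrt(25^2 + 60^2) = sqrt(4225) = 65

65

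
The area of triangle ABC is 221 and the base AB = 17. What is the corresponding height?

Rearranging the area formula Area = (1/2) * base * height:
height = 2 * Area / base = 2 * 221 / 17 = 26.

26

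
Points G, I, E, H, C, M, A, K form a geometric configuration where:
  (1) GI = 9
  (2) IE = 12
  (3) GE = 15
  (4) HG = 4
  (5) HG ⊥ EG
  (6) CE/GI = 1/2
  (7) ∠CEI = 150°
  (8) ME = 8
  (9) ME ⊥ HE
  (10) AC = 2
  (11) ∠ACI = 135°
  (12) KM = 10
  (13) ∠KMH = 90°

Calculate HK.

Step 1: By the law of cosines on triangle EGH: EH² = 15² + 4² − 2·15·4·cos(90°) = 241, so EH ≈ 15.52.
Step 2: By the law of cosines on triangle HEM: HM² = 15.52² + 8² − 2·15.52·8·cos(90°) = 305, so HM ≈ 17.46.
Step 3: By the law of cosines on triangle HMK: HK² = 17.46² + 10² − 2·17.46·10·cos(90°) = 405, so HK = 9·√5.

Therefore, the length of HK = 9·√5.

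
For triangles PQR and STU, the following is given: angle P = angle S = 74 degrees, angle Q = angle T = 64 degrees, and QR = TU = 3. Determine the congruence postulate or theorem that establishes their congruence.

Consider the given information: angle P = angle S = 74 degrees, angle Q = angle T = 64 degrees, and QR = TU = 3
This is not SAS or HL: SAS requires two sides and the included angle between them. HL only applies to right triangles with matching hypotenuse and leg.
The correct criterion is AAS. Two pairs of corresponding angles and a non-included side are equal (Angle-Angle-Side).

AAS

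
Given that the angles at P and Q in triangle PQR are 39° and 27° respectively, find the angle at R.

The interior angles sum to 180°: angle R = 180 - 39 - 27 = 114°.
The triangle is obtuse (angles 39°, 27°, 114°).

114 degrees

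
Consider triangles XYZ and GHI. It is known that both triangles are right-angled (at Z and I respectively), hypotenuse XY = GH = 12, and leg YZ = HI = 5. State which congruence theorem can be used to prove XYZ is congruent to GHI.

The given information matches HL: The hypotenuse and one leg of two right triangles are equal (Hypotenuse-Leg).

HL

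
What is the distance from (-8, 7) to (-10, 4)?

d = sqrt((-10 - -8)^2 + (4 - 7)^2)
d = sqrt(-2^2 + -3^2)
d = sqrt(4 + 9)
d = sqrt(13)

sqrt(13)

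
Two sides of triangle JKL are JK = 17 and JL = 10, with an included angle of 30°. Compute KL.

Law of cosines: KL^2 = 17^2 + 10^2 - 2(17)(10)cos(30°) = 389 - 170*sqrt(3), so KL = sqrt(389 - 170*sqrt(3)).

sqrt(389 - 170*sqrt(3))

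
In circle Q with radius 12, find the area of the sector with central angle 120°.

Sector area = π(12²)(1/3) = 48*pi

48*pi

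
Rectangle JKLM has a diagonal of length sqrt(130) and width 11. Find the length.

Using the Pythagorean theorem: d^2 = a^2 + b^2
b^2 = d^2 - a^2
b^2 = 130 - 121
b^2 = 9
b = sqrt(9) = 3

3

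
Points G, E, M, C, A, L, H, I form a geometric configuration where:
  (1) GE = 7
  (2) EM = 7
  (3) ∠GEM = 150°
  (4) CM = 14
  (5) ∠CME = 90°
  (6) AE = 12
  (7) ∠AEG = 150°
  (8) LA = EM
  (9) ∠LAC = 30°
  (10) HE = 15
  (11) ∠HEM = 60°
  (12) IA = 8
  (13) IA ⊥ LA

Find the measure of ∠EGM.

Step 1: By the law of cosines on triangle GEM: GM² = 7² + 7² − 2·7·7·cos(150°) = 182.87, so GM ≈ 13.52.
Step 2: By the inverse law of cosines on triangle EGM: cos(∠EGM) = (7² + 13.52² − 7²) / (2·7·13.52) = 182.87/189.32 = 0.9659, so ∠EGM = 15°.

Therefore, the measure of angle ∠EGM = 15°.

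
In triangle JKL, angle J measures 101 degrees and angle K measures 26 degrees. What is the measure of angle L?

The interior angles sum to 180°: angle L = 180 - 101 - 26 = 53°.
The triangle is obtuse (angles 101°, 26°, 53°).

53 degrees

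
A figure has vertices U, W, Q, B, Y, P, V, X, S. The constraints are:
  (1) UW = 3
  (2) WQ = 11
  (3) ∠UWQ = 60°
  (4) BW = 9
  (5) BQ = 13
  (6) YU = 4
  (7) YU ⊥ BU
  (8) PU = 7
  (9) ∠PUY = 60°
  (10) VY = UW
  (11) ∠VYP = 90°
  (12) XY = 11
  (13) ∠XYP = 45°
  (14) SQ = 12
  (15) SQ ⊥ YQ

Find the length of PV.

From the given relations: VY = UW = 3.
Step 1: By the law of cosines on triangle PUY: PY² = 7² + 4² − 2·7·4·cos(60°) = 37, so PY = √37.
Step 2: By the law of cosines on triangle PYV: PV² = √37² + 3² − 2·√37·3·cos(90°) = 46, so PV = √46.

Therefore, the length of PV = √46.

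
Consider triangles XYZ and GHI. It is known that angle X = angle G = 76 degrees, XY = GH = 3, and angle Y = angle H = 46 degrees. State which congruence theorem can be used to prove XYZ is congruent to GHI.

The given information provides:
angle X = angle G = 76 degrees, XY = GH = 3, and angle Y = angle H = 46 degrees
This matches the ASA congruence theorem.
Two pairs of corresponding angles and the included side are equal (Angle-Side-Angle).

ASA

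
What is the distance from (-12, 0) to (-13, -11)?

d = sqrt((-1)^2 + (-11)^2) = sqrt(122)

sqrt(122)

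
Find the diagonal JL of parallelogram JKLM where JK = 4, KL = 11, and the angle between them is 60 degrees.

The diagonal of a parallelogram can be found by treating two adjacent sides and the diagonal as a triangle.
Applying the law of cosines with sides 4, 11 and included angle 60°:
d^2 = 16 + 121 - 88*cos(60°) = 93
d = sqrt(93)

sqrt(93)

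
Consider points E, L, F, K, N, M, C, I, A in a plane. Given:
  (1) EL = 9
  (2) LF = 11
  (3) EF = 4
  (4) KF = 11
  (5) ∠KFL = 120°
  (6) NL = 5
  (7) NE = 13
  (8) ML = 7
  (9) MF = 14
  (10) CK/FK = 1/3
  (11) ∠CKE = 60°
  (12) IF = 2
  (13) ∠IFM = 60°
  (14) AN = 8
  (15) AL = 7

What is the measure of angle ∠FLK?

Step 1: By the law of cosines on triangle LFK: LK² = 11² + 11² − 2·11·11·cos(120°) = 363, so LK = 11·√3.
Step 2: By the inverse law of cosines on triangle FLK: cos(∠FLK) = (11² + (11·√3)² − 11²) / (2·11·11·√3) = 363/419.16 = 0.866, so ∠FLK = 30°.

Therefore, the measure of angle ∠FLK = 30°.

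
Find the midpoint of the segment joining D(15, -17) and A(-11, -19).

The midpoint is the average of the coordinates:
x: (15 + -11)/2 = 2
y: (-17 + -19)/2 = -18
Midpoint = (2, -18)

(2, -18)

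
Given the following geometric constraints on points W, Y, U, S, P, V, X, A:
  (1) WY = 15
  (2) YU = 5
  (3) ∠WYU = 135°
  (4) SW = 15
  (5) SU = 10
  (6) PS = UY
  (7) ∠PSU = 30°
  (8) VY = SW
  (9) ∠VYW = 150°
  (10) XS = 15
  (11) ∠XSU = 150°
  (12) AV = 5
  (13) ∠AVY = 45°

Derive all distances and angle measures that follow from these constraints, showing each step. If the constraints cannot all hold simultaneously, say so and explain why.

The constraints are consistent.

From the given relations:
  PS = UY = 5
  VY = SW = 15

Step 1: From WY = 15, YU = 5, and ∠WYU = 135°, by the law of cosines:
  WU² = WY² + YU² - 2·WY·YU·cos(135°) = 225 + 25 + 106.1 = 356.1
  WU ≈ 18.87

Step 2: From WY = 15, YV = 15, and ∠WYV = 150°, by the law of cosines:
  WV² = WY² + YV² - 2·WY·YV·cos(150°) = 225 + 225 + 389.7 = 839.7
  WV ≈ 28.98

Step 3: From YV = 15, VA = 5, and ∠YVA = 45°, by the law of cosines:
  YA² = YV² + VA² - 2·YV·VA·cos(45°) = 225 + 25 - 106.1 = 143.9
  YA ≈ 12

Step 4: From US = 10, SP = 5, and ∠USP = 30°, by the law of cosines:
  UP² = US² + SP² - 2·US·SP·cos(30°) = 100 + 25 - 86.6 = 38.4
  UP ≈ 6.2

Step 5: From US = 10, SX = 15, and ∠USX = 150°, by the law of cosines:
  UX² = US² + SX² - 2·US·SX·cos(150°) = 100 + 225 + 259.8 = 584.8
  UX ≈ 24.18

Step 6: From WS = 15, WU = 18.87, SU = 10, by the inverse law of cosines:
  cos(∠SWU) = (WS² + WU² - SU²) / (2·WS·WU)
  ∠SWU = 31.81°

Step 7: From WU = 18.87, WY = 15, UY = 5, by the inverse law of cosines:
  cos(∠UWY) = (WU² + WY² - UY²) / (2·WU·WY)
  ∠UWY = 10.8°

Step 8: From WV = 28.98, WY = 15, VY = 15, by the inverse law of cosines:
  cos(∠VWY) = (WV² + WY² - VY²) / (2·WV·WY)
  ∠VWY = 15°

Step 9: From YA = 12, YV = 15, AV = 5, by the inverse law of cosines:
  cos(∠AYV) = (YA² + YV² - AV²) / (2·YA·YV)
  ∠AYV = 17.14°

Step 10: From UP = 6.2, US = 10, PS = 5, by the inverse law of cosines:
  cos(∠PUS) = (UP² + US² - PS²) / (2·UP·US)
  ∠PUS = 23.79°

Step 11: From US = 10, UW = 18.87, SW = 15, by the inverse law of cosines:
  cos(∠SUW) = (US² + UW² - SW²) / (2·US·UW)
  ∠SUW = 52.25°

Step 12: From US = 10, UX = 24.18, SX = 15, by the inverse law of cosines:
  cos(∠SUX) = (US² + UX² - SX²) / (2·US·UX)
  ∠SUX = 18.07°

Step 13: From UW = 18.87, UY = 5, WY = 15, by the inverse law of cosines:
  cos(∠WUY) = (UW² + UY² - WY²) / (2·UW·UY)
  ∠WUY = 34.2°

Step 14: From SU = 10, SW = 15, UW = 18.87, by the inverse law of cosines:
  cos(∠USW) = (SU² + SW² - UW²) / (2·SU·SW)
  ∠USW = 95.94°

Step 15: From PS = 5, PU = 6.2, SU = 10, by the inverse law of cosines:
  cos(∠SPU) = (PS² + PU² - SU²) / (2·PS·PU)
  ∠SPU = 126.21°

Step 16: From VW = 28.98, VY = 15, WY = 15, by the inverse law of cosines:
  cos(∠WVY) = (VW² + VY² - WY²) / (2·VW·VY)
  ∠WVY = 15°

Step 17: From XS = 15, XU = 24.18, SU = 10, by the inverse law of cosines:
  cos(∠SXU) = (XS² + XU² - SU²) / (2·XS·XU)
  ∠SXU = 11.93°

Step 18: From AV = 5, AY = 12, VY = 15, by the inverse law of cosines:
  cos(∠VAY) = (AV² + AY² - VY²) / (2·AV·AY)
  ∠VAY = 117.86°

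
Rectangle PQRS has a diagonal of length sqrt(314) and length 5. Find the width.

Using the Pythagorean theorem: d^2 = a^2 + b^2
b^2 = d^2 - a^2
b^2 = 314 - 25
b^2 = 289
b = sqrt(289) = 17

17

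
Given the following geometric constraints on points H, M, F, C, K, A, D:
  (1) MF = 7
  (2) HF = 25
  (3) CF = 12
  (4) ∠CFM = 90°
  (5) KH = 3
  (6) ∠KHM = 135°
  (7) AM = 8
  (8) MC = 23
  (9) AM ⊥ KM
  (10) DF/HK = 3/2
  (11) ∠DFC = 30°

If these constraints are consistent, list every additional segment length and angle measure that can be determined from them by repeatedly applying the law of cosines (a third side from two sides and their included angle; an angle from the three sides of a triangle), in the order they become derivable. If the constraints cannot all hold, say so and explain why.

These constraints are not satisfiable: by the triangle inequality in triangle FMC, (1) MF = 7 and (3) CF = 12 force MC ≤ 7 + 12 = 19, but (8) says MC = 23. No planar figure meets all of them, so nothing further can be derived.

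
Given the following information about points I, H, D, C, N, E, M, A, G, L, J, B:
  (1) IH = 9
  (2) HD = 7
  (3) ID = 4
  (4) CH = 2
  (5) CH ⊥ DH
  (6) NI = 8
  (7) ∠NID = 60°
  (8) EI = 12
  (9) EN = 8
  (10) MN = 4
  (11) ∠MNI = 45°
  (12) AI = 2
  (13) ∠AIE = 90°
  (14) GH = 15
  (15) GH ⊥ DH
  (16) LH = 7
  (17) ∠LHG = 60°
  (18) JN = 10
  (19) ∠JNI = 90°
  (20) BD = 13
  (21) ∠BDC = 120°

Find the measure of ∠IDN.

Step 1: By the law of cosines on triangle DIN: DN² = 4² + 8² − 2·4·8·cos(60°) = 48, so DN = 4·√3.
Step 2: By the inverse law of cosines on triangle IDN: cos(∠IDN) = (4² + (4·√3)² − 8²) / (2·4·4·√3) = 0/55.43 = 0, so ∠IDN = 90°.

Therefore, the measure of angle ∠IDN = 90°.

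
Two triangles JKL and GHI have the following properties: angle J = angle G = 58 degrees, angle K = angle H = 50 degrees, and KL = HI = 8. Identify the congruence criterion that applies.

The given information matches AAS: Two pairs of corresponding angles and a non-included side are equal (Angle-Angle-Side).

AAS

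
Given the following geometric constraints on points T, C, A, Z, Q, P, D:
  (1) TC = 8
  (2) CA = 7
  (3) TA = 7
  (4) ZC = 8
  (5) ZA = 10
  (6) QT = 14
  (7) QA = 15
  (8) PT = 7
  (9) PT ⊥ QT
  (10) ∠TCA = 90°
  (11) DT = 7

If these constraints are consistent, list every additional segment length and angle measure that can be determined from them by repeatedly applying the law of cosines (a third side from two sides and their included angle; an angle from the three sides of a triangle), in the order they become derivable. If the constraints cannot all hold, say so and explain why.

These constraints are not satisfiable: (1), (2) and (3) fix all three sides of triangle TCA, so by the law of cosines cos(∠TCA) = (8² + 7² − 7²) / (2·8·7) = 0.5714, i.e. ∠TCA ≈ 55.15°, which contradicts (10) ∠TCA = 90°. No planar figure meets all of them, so nothing further can be derived.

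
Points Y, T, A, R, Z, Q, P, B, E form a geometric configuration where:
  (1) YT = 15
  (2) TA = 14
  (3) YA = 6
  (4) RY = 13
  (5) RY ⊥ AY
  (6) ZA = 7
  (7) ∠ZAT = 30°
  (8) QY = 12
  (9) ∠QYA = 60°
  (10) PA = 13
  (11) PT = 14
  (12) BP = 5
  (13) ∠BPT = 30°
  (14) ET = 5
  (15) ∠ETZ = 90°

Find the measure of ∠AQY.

Step 1: By the law of cosines on triangle QYA: QA² = 12² + 6² − 2·12·6·cos(60°) = 108, so QA = 6·√3.
Step 2: By the inverse law of cosines on triangle AQY: cos(∠AQY) = ((6·√3)² + 12² − 6²) / (2·6·√3·12) = 216/249.42 = 0.866, so ∠AQY = 30°.

Therefore, the measure of angle ∠AQY = 30°.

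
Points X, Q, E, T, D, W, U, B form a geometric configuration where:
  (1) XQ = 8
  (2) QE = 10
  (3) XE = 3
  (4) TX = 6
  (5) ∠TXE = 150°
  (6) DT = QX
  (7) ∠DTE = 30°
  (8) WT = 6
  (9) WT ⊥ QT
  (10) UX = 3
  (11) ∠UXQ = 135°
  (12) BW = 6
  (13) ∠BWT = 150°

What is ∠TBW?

Step 1: By the law of cosines on triangle BWT: BT² = 6² + 6² − 2·6·6·cos(150°) = 134.35, so BT ≈ 11.59.
Step 2: By the inverse law of cosines on triangle TBW: cos(∠TBW) = (11.59² + 6² − 6²) / (2·11.59·6) = 134.35/139.09 = 0.9659, so ∠TBW = 15°.

Therefore, the measure of angle ∠TBW = 15°.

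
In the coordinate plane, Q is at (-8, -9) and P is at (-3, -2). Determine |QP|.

d = sqrt((5)^2 + (7)^2) = sqrt(74)

sqrt(74)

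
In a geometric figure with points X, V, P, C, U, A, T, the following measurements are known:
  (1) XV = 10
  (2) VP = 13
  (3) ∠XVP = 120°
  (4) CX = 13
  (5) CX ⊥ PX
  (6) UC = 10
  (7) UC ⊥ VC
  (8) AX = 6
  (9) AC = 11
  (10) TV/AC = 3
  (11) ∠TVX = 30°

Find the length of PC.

Step 1: By the law of cosines on triangle XVP: XP² = 10² + 13² − 2·10·13·cos(120°) = 399, so XP ≈ 19.97.
Step 2: By the law of cosines on triangle PXC: PC² = 19.97² + 13² − 2·19.97·13·cos(90°) = 568, so PC = 2·√142.

Therefore, the length of PC = 2·√142.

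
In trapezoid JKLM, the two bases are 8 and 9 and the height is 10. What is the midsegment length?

midsegment = (8 + 9) / 2 = 17 / 2 = 17/2

17/2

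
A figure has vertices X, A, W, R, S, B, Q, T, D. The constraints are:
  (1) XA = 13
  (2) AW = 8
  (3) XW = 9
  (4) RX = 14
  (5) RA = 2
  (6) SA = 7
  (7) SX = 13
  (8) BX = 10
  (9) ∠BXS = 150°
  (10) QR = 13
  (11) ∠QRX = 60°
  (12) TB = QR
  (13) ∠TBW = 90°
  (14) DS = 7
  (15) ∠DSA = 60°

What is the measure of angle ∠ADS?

Step 1: By the law of cosines on triangle DSA: DA² = 7² + 7² − 2·7·7·cos(60°) = 49, so DA = 7.
Step 2: By the inverse law of cosines on triangle ADS: cos(∠ADS) = (7² + 7² − 7²) / (2·7·7) = 49/98 = 0.5, so ∠ADS = 60°.

Therefore, the measure of angle ∠ADS = 60°.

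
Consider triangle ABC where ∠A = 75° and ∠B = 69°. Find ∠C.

Let angle C = x. Then 75 + 69 + x = 180.
x = 180 - 144 = 36 degrees.

36 degrees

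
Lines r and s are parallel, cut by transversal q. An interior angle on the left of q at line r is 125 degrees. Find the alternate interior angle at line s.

Alternate interior angles lie on opposite sides of the transversal, between the parallel lines.
By the alternate interior angle theorem, they are equal: 125 degrees.

125 degrees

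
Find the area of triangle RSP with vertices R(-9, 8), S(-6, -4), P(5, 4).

The Shoelace formula computes the area from vertex coordinates by summing cross products.
For vertices (-9,8), (-6,-4), (5,4):
Signed sum = -9*-4 - -6*8 + -6*4 - 5*-4 + 5*8 - -9*4
= 84 + -4 + 76 = 156
Area = (1/2)|156| = 78.

78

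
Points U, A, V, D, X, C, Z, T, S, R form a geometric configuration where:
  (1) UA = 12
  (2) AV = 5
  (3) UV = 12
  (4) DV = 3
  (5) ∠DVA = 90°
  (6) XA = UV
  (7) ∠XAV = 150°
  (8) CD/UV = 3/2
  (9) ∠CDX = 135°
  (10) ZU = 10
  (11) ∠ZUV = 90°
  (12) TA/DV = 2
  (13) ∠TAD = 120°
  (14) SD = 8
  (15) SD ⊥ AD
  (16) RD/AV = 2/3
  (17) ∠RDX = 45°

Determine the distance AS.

Step 1: By the law of cosines on triangle DVA: DA² = 3² + 5² − 2·3·5·cos(90°) = 34, so DA = √34.
Step 2: By the law of cosines on triangle ADS: AS² = √34² + 8² − 2·√34·8·cos(90°) = 98, so AS = 7·√2.

Therefore, the length of AS = 7·√2.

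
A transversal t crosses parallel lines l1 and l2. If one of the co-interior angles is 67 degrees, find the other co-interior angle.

Co-interior angles (same-side interior) formed by parallel lines and a transversal are supplementary (sum to 180 degrees).
The given angle is 67 degrees.
The co-interior angle = 180 - 67 = 113 degrees.

113 degrees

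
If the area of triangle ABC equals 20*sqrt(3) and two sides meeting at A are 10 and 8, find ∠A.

sin(C) = 2 * 20*sqrt(3) / (10 * 8) = sqrt(3)/2, so C = arcsin(sqrt(3)/2) = 60°.
Since sin(180° - C) = sin(C), the obtuse angle 120° gives the same area, so C = 60° or C = 120°.

60° or 120°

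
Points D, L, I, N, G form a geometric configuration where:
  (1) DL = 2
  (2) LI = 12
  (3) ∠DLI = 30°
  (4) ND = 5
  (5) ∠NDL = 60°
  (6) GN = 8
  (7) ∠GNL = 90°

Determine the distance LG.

Step 1: By the law of cosines on triangle LDN: LN² = 2² + 5² − 2·2·5·cos(60°) = 19, so LN = √19.
Step 2: By the law of cosines on triangle LNG: LG² = √19² + 8² − 2·√19·8·cos(90°) = 83, so LG = √83.

Therefore, the length of LG = √83.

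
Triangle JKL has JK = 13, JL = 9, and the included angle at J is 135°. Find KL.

By the law of cosines: KL^2 = JK^2 + JL^2 - 2*JK*JL*cos(J)
KL^2 = 13^2 + 9^2 - 2*13*9*cos(135°)
KL^2 = 169 + 81 - 234*(-sqrt(2)/2)
KL^2 = 117*sqrt(2) + 250
KL = sqrt(117*sqrt(2) + 250)

sqrt(117*sqrt(2) + 250)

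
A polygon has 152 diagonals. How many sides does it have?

Using d = n(n - 3)/2, we solve 152 = n(n - 3)/2.
So n(n - 3) = 304.
Testing n = 19: 19 * 16 = 304 = 304. Correct.
The polygon has 19 sides.

19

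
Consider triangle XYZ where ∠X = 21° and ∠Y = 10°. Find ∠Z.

The interior angles sum to 180°: angle Z = 180 - 21 - 10 = 149°.
The triangle is obtuse (angles 21°, 10°, 149°).

149 degrees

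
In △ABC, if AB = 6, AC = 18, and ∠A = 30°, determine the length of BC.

When two sides and the included angle are known, the law of cosines gives the third side.
c^2 = a^2 + b^2 - 2ab cos(C) generalizes the Pythagorean theorem to non-right triangles.
Here: BC^2 = 36 + 324 - 216*(sqrt(3)/2) = 360 - 108*sqrt(3)
BC = 6*sqrt(10 - 3*sqrt(3))

6*sqrt(10 - 3*sqrt(3))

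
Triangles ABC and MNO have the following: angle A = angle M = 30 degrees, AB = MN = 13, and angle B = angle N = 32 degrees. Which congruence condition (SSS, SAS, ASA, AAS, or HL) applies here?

The given information matches ASA: Two pairs of corresponding angles and the included side are equal (Angle-Side-Angle).

ASA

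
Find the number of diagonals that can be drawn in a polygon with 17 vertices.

Total line segments between 17 vertices = C(17,2) = 136.
Subtract the 17 sides: 136 - 17 = 119 diagonals.

119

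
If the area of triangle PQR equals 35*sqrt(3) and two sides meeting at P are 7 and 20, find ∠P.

From the SAS area formula Area = (1/2)ab sin(C), rearranging gives sin(C) = 2*Area/(ab).
sin(C) = 2 * 35*sqrt(3) / (140) = sqrt(3)/2.
Therefore C = arcsin(sqrt(3)/2) = 60°.
Since sin(180° - C) = sin(C), the obtuse angle 120° gives the same area, so C = 60° or C = 120°.

60° or 120°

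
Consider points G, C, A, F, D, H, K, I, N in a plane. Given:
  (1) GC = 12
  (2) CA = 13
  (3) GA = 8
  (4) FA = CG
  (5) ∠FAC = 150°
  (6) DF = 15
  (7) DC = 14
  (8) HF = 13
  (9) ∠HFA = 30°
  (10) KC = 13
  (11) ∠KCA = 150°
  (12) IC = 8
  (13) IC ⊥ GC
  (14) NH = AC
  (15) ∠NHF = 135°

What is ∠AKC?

Step 1: By the law of cosines on triangle KCA: KA² = 13² + 13² − 2·13·13·cos(150°) = 630.72, so KA ≈ 25.11.
Step 2: By the inverse law of cosines on triangle AKC: cos(∠AKC) = (25.11² + 13² − 13²) / (2·25.11·13) = 630.72/652.97 = 0.9659, so ∠AKC = 15°.

Therefore, the measure of angle ∠AKC = 15°.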